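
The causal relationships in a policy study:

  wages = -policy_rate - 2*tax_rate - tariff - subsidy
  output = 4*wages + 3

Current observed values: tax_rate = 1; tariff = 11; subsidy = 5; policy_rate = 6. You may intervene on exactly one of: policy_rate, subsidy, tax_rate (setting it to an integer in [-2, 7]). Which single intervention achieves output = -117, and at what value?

Intervening on policy_rate: output = -4*policy_rate - 69. Reaching -117 requires policy_rate = 12, outside [-2, 7].
Intervening on subsidy: output = -4*subsidy - 73. Reaching -117 requires subsidy = 11, outside [-2, 7].
Intervening on tax_rate: with other inputs at their observed values, output = -8*tax_rate - 85. Solving for -117 gives tax_rate = 4, within [-2, 7].

set tax_rate = 4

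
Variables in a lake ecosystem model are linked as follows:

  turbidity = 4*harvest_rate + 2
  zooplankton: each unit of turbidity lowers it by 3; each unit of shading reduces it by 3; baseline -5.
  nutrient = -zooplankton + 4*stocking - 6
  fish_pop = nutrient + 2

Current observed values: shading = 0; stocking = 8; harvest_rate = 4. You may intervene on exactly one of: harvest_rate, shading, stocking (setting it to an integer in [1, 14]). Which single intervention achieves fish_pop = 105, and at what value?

set shading = 6

Intervening on harvest_rate: fish_pop = 12*harvest_rate + 39. Reaching 105 requires harvest_rate = 11/2, not an integer.
Intervening on shading: with other inputs at their observed values, fish_pop = 3*shading + 87. Solving for 105 gives shading = 6, within [1, 14].
Intervening on stocking: fish_pop = 4*stocking + 55. Reaching 105 requires stocking = 25/2, not an integer.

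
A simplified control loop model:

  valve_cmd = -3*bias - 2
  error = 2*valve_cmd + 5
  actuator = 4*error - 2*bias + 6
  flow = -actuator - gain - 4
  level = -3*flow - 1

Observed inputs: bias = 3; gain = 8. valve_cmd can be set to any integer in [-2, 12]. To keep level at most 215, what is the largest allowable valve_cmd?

Intervening on valve_cmd fixes its value directly, overriding its dependence on bias.
Substituting into the actuator equation gives actuator = 8*valve_cmd + 20.
Substituting into the flow equation gives flow = -8*valve_cmd - 32.
Substituting into the level equation gives level = 24*valve_cmd + 95.
Require 24*valve_cmd + 95 ≤ 215, so valve_cmd ≤ 5.
The largest integer in [-2, 12] satisfying this is 5.

valve_cmd = 5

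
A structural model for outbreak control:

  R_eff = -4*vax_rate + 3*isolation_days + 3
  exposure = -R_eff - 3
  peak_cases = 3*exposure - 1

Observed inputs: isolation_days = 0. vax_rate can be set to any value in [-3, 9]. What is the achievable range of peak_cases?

Substituting into the R_eff equation gives R_eff = -4*vax_rate + 3.
Substituting into the exposure equation gives exposure = 4*vax_rate - 6.
Substituting into the peak_cases equation gives peak_cases = 12*vax_rate - 19.
Linear in vax_rate, so extremes are at the endpoints: vax_rate = -3 gives peak_cases = -55; vax_rate = 9 gives peak_cases = 89.

-55 to 89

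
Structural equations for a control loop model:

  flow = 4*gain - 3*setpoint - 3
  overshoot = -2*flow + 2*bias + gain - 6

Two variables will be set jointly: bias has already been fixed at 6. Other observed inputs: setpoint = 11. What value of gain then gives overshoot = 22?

gain = 8

With bias held at 6:
Substituting into the flow equation gives flow = 4*gain - 36.
Substituting into the overshoot equation gives overshoot = -7*gain + 78.
Solve -7*gain + 78 = 22: gain = (22 - 78) / -7 = 8.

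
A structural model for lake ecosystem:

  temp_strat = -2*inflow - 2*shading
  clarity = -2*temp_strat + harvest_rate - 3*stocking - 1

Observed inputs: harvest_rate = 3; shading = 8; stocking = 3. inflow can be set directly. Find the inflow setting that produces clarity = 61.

Substituting into the temp_strat equation gives temp_strat = -2*inflow - 16.
Substituting into the clarity equation gives clarity = 4*inflow + 25.
Solve 4*inflow + 25 = 61: inflow = (61 - 25) / 4 = 9.

inflow = 9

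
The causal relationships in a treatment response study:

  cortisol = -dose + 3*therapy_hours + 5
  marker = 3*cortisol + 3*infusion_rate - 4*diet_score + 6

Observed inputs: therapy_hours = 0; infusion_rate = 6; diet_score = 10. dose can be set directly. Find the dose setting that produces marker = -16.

Substituting into the cortisol equation gives cortisol = -dose + 5.
So marker = -3*dose - 1.
Solve -3*dose - 1 = -16: dose = (-16 + 1) / -3 = 5.

dose = 5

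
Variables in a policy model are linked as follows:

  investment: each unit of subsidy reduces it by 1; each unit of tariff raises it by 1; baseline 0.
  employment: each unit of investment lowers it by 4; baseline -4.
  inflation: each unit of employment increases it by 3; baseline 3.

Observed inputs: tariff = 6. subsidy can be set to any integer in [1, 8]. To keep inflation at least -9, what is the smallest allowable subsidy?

Substituting into the investment equation gives investment = -subsidy + 6.
Substituting into the employment equation gives employment = 4*subsidy - 28.
So inflation = 12*subsidy - 81.
Require 12*subsidy - 81 ≥ -9, so subsidy ≥ 6.
The smallest integer in [1, 8] satisfying this is 6.

subsidy = 6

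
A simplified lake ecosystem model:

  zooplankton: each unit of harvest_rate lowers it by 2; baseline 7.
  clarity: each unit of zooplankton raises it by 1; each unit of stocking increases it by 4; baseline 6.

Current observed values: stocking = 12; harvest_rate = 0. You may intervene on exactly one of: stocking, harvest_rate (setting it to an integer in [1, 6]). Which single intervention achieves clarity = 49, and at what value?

set harvest_rate = 6

Intervening on stocking: clarity = 4*stocking + 13. Reaching 49 requires stocking = 9, outside [1, 6].
Intervening on harvest_rate: with other inputs at their observed values, clarity = -2*harvest_rate + 61. Solving for 49 gives harvest_rate = 6, within [1, 6].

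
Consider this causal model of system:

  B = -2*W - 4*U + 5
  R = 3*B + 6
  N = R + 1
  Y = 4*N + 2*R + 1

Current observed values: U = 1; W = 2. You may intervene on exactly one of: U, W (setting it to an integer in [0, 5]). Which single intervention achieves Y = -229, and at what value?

Intervening on U: with other inputs at their observed values, Y = -72*U + 59. Solving for -229 gives U = 4, within [0, 5].
Intervening on W: Y = -36*W + 59. Reaching -229 requires W = 8, outside [0, 5].

set U = 4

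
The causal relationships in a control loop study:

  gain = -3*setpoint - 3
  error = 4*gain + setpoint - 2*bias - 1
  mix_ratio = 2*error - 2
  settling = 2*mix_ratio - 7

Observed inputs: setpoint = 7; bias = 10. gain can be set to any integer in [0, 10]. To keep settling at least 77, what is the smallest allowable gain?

Intervening on gain fixes its value directly, overriding its dependence on setpoint.
Substituting into the error equation gives error = 4*gain - 14.
Substituting into the mix_ratio equation gives mix_ratio = 8*gain - 30.
So settling = 16*gain - 67.
Require 16*gain - 67 ≥ 77, so gain ≥ 9.
The smallest integer in [0, 10] satisfying this is 9.

gain = 9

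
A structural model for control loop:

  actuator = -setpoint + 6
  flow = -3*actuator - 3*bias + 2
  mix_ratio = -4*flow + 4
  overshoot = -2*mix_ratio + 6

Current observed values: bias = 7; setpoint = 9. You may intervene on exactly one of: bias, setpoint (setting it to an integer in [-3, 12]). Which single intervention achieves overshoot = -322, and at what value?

set setpoint = -1

Intervening on bias: overshoot = -24*bias + 86. Reaching -322 requires bias = 17, outside [-3, 12].
Intervening on setpoint: with other inputs at their observed values, overshoot = 24*setpoint - 298. Solving for -322 gives setpoint = -1, within [-3, 12].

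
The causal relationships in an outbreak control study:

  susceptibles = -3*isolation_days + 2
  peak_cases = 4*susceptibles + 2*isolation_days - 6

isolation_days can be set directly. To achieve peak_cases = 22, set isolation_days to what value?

isolation_days = -2

Substituting into the peak_cases equation gives peak_cases = -10*isolation_days + 2.
Solve -10*isolation_days + 2 = 22: isolation_days = (22 - 2) / -10 = -2.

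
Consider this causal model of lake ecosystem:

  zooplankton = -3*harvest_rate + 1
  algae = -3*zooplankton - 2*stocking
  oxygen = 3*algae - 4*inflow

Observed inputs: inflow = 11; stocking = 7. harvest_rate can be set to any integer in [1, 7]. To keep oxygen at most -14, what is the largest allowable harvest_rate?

Substituting into the algae equation gives algae = 9*harvest_rate - 17.
Substituting into the oxygen equation gives oxygen = 27*harvest_rate - 95.
Require 27*harvest_rate - 95 ≤ -14, so harvest_rate ≤ 3.
The largest integer in [1, 7] satisfying this is 3.

harvest_rate = 3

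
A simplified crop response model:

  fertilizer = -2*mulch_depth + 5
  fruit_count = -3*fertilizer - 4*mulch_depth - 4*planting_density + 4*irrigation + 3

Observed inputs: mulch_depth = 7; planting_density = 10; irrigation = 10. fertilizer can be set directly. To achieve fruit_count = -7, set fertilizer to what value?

fertilizer = -6

Intervening on fertilizer fixes its value directly, overriding its dependence on mulch_depth.
Substituting into the fruit_count equation gives fruit_count = -3*fertilizer - 25.
Solve -3*fertilizer - 25 = -7: fertilizer = (-7 + 25) / -3 = -6.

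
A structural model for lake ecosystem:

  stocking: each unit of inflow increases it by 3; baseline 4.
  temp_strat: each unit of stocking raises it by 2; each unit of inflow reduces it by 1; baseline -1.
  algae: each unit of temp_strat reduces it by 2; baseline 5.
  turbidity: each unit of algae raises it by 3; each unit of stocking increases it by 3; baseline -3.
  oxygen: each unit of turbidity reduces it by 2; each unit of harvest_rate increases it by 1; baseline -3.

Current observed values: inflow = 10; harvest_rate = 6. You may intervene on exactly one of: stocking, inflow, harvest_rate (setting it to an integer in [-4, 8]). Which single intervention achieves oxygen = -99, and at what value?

Intervening on stocking: with other inputs at their observed values, oxygen = 18*stocking - 153. Solving for -99 gives stocking = 3, within [-4, 8].
Intervening on inflow: oxygen = 42*inflow + 39. Reaching -99 requires inflow = -23/7, not an integer.
Intervening on harvest_rate: oxygen = harvest_rate + 453. Reaching -99 requires harvest_rate = -552, outside [-4, 8].

set stocking = 3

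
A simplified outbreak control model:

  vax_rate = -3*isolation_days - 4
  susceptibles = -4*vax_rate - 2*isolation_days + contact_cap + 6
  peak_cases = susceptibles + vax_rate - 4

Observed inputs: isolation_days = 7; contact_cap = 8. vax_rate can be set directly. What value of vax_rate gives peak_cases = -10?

vax_rate = 2

Intervening on vax_rate fixes its value directly, overriding its dependence on isolation_days.
Substituting into the susceptibles equation gives susceptibles = -4*vax_rate.
peak_cases becomes -3*vax_rate - 4.
Solve -3*vax_rate - 4 = -10: vax_rate = (-10 + 4) / -3 = 2.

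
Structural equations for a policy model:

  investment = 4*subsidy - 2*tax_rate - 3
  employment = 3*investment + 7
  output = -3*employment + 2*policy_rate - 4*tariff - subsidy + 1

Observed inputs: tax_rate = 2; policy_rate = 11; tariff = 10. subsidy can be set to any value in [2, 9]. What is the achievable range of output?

Substituting into the investment equation gives investment = 4*subsidy - 7.
So employment = 12*subsidy - 14.
Substituting into the output equation gives output = -37*subsidy + 25.
Linear in subsidy, so extremes are at the endpoints: subsidy = 2 gives output = -49; subsidy = 9 gives output = -308.

-308 to -49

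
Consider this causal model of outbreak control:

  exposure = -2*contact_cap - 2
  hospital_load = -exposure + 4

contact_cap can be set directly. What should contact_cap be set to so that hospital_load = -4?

contact_cap = -5

Substituting into the hospital_load equation gives hospital_load = 2*contact_cap + 6.
Solve 2*contact_cap + 6 = -4: contact_cap = (-4 - 6) / 2 = -5.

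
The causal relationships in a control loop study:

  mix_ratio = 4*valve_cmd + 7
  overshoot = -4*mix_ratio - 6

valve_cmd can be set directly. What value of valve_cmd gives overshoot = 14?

valve_cmd = -3

Substituting into the overshoot equation gives overshoot = -16*valve_cmd - 34.
Solve -16*valve_cmd - 34 = 14: valve_cmd = (14 + 34) / -16 = -3.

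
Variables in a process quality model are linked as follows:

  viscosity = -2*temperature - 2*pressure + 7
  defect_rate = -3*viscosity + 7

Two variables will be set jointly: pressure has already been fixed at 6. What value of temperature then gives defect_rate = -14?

With pressure held at 6:
Substituting into the viscosity equation gives viscosity = -2*temperature - 5.
Substituting into the defect_rate equation gives defect_rate = 6*temperature + 22.
Solve 6*temperature + 22 = -14: temperature = (-14 - 22) / 6 = -6.

temperature = -6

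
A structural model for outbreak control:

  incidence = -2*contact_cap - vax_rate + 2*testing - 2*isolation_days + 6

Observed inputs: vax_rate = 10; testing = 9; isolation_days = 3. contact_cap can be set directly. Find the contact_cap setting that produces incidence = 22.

Substituting into the incidence equation gives incidence = -2*contact_cap + 8.
Solve -2*contact_cap + 8 = 22: contact_cap = (22 - 8) / -2 = -7.

contact_cap = -7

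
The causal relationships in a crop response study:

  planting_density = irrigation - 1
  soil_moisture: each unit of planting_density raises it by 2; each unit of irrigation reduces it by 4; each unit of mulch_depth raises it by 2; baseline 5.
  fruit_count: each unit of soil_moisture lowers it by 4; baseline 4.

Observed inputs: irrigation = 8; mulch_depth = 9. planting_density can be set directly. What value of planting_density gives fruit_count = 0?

Intervening on planting_density fixes its value directly, overriding its dependence on irrigation.
Substituting into the soil_moisture equation gives soil_moisture = 2*planting_density - 9.
Substituting into the fruit_count equation gives fruit_count = -8*planting_density + 40.
Solve -8*planting_density + 40 = 0: planting_density = (0 - 40) / -8 = 5.

planting_density = 5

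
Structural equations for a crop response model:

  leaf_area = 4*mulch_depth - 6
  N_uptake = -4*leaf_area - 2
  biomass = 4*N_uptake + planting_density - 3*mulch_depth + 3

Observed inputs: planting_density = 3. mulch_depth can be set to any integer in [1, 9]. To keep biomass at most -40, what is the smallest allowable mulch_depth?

mulch_depth = 2

Substituting into the N_uptake equation gives N_uptake = -16*mulch_depth + 22.
This gives biomass = -67*mulch_depth + 94.
Require -67*mulch_depth + 94 ≤ -40, so mulch_depth ≥ 2.
The smallest integer in [1, 9] satisfying this is 2.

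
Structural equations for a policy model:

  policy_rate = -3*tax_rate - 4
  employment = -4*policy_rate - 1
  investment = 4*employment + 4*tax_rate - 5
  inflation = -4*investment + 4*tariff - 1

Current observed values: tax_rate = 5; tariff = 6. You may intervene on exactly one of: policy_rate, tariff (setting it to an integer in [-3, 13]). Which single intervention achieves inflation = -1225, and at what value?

set tariff = 9

Intervening on policy_rate: inflation = 64*policy_rate - 21. Reaching -1225 requires policy_rate = -301/16, not an integer.
Intervening on tariff: with other inputs at their observed values, inflation = 4*tariff - 1261. Solving for -1225 gives tariff = 9, within [-3, 13].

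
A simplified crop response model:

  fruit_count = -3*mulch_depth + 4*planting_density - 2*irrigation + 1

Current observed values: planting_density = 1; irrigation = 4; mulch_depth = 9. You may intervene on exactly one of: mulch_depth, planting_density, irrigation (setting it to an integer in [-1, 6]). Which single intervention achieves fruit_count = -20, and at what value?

Intervening on mulch_depth: fruit_count = -3*mulch_depth - 3. Reaching -20 requires mulch_depth = 17/3, not an integer.
Intervening on planting_density: fruit_count = 4*planting_density - 34. Reaching -20 requires planting_density = 7/2, not an integer.
Intervening on irrigation: with other inputs at their observed values, fruit_count = -2*irrigation - 22. Solving for -20 gives irrigation = -1, within [-1, 6].

set irrigation = -1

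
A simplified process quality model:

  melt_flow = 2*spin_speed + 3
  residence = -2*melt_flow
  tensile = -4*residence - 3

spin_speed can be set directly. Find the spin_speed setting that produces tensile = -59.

Substituting into the residence equation gives residence = -4*spin_speed - 6.
This gives tensile = 16*spin_speed + 21.
Solve 16*spin_speed + 21 = -59: spin_speed = (-59 - 21) / 16 = -5.

spin_speed = -5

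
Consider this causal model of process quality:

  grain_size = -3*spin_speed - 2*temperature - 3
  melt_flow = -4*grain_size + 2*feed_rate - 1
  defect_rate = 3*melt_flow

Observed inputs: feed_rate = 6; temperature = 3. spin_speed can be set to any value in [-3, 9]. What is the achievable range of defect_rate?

Substituting into the grain_size equation gives grain_size = -3*spin_speed - 9.
Substituting into the melt_flow equation gives melt_flow = 12*spin_speed + 47.
This gives defect_rate = 36*spin_speed + 141.
Linear in spin_speed, so extremes are at the endpoints: spin_speed = -3 gives defect_rate = 33; spin_speed = 9 gives defect_rate = 465.

33 to 465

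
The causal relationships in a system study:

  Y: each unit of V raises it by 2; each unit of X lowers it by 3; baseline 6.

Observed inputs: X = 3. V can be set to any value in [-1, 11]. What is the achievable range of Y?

Substituting into the Y equation gives Y = 2*V - 3.
Linear in V, so extremes are at the endpoints: V = -1 gives Y = -5; V = 11 gives Y = 19.

-5 to 19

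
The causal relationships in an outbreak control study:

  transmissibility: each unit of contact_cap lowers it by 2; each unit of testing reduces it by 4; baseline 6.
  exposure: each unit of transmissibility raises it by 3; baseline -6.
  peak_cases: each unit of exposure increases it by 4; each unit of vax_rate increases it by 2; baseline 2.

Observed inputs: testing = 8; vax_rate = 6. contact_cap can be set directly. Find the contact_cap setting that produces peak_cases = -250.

Substituting into the transmissibility equation gives transmissibility = -2*contact_cap - 26.
Substituting into the exposure equation gives exposure = -6*contact_cap - 84.
peak_cases becomes -24*contact_cap - 322.
Solve -24*contact_cap - 322 = -250: contact_cap = (-250 + 322) / -24 = -3.

contact_cap = -3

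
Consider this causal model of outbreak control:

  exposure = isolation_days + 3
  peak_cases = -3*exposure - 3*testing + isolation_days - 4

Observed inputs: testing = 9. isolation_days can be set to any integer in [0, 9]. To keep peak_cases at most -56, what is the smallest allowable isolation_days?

isolation_days = 8

Substituting into the peak_cases equation gives peak_cases = -2*isolation_days - 40.
Require -2*isolation_days - 40 ≤ -56, so isolation_days ≥ 8.
The smallest integer in [0, 9] satisfying this is 8.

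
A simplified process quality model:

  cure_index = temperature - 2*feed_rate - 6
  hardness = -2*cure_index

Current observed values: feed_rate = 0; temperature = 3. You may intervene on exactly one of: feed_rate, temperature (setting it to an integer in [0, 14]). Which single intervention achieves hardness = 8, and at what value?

set temperature = 2

Intervening on feed_rate: hardness = 4*feed_rate + 6. Reaching 8 requires feed_rate = 1/2, not an integer.
Intervening on temperature: with other inputs at their observed values, hardness = -2*temperature + 12. Solving for 8 gives temperature = 2, within [0, 14].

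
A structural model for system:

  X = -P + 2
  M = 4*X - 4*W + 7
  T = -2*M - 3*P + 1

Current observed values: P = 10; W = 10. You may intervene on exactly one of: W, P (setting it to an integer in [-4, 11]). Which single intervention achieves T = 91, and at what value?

Intervening on W: T = 8*W + 21. Reaching 91 requires W = 35/4, not an integer.
Intervening on P: with other inputs at their observed values, T = 5*P + 51. Solving for 91 gives P = 8, within [-4, 11].

set P = 8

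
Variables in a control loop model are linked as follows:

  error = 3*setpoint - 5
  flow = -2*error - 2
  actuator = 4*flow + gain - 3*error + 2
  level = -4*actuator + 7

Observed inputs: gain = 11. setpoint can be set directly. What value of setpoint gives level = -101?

Substituting into the flow equation gives flow = -6*setpoint + 8.
Substituting into the actuator equation gives actuator = -33*setpoint + 60.
level becomes 132*setpoint - 233.
Solve 132*setpoint - 233 = -101: setpoint = (-101 + 233) / 132 = 1.

setpoint = 1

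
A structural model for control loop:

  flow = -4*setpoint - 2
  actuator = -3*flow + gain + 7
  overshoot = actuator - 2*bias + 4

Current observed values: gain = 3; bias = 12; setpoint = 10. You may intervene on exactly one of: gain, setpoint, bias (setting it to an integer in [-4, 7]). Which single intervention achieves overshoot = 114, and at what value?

set gain = 1

Intervening on gain: with other inputs at their observed values, overshoot = gain + 113. Solving for 114 gives gain = 1, within [-4, 7].
Intervening on setpoint: overshoot = 12*setpoint - 4. Reaching 114 requires setpoint = 59/6, not an integer.
Intervening on bias: overshoot = -2*bias + 140. Reaching 114 requires bias = 13, outside [-4, 7].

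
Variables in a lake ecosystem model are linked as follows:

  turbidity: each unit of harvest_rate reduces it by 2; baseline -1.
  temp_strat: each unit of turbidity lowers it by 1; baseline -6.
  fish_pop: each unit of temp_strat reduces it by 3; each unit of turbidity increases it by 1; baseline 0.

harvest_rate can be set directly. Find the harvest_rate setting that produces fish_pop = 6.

harvest_rate = 1

Substituting into the temp_strat equation gives temp_strat = 2*harvest_rate - 5.
So fish_pop = -8*harvest_rate + 14.
Solve -8*harvest_rate + 14 = 6: harvest_rate = (6 - 14) / -8 = 1.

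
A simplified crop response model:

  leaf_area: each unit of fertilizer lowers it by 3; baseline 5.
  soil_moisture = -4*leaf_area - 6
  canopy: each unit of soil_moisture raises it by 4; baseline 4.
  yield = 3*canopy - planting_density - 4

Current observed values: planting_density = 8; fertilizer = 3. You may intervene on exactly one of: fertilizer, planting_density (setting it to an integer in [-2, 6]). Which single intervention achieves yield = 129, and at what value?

set planting_density = -1

Intervening on fertilizer: yield = 144*fertilizer - 312. Reaching 129 requires fertilizer = 49/16, not an integer.
Intervening on planting_density: with other inputs at their observed values, yield = -planting_density + 128. Solving for 129 gives planting_density = -1, within [-2, 6].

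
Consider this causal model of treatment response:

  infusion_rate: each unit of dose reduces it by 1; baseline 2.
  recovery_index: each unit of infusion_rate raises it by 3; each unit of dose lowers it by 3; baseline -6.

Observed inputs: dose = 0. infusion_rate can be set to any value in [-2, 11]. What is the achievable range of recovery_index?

-12 to 27

Intervening on infusion_rate fixes its value directly, overriding its dependence on dose.
Substituting into the recovery_index equation gives recovery_index = 3*infusion_rate - 6.
Linear in infusion_rate, so extremes are at the endpoints: infusion_rate = -2 gives recovery_index = -12; infusion_rate = 11 gives recovery_index = 27.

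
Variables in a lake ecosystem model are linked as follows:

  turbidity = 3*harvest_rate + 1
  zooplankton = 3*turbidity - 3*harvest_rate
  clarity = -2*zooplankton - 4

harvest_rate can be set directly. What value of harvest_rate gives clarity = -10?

harvest_rate = 0

Substituting into the zooplankton equation gives zooplankton = 6*harvest_rate + 3.
Substituting into the clarity equation gives clarity = -12*harvest_rate - 10.
Solve -12*harvest_rate - 10 = -10: harvest_rate = (-10 + 10) / -12 = 0.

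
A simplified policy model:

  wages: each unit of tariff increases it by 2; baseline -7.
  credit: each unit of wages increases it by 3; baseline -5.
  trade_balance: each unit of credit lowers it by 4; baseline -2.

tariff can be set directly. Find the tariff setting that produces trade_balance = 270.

Substituting into the credit equation gives credit = 6*tariff - 26.
Substituting into the trade_balance equation gives trade_balance = -24*tariff + 102.
Solve -24*tariff + 102 = 270: tariff = (270 - 102) / -24 = -7.

tariff = -7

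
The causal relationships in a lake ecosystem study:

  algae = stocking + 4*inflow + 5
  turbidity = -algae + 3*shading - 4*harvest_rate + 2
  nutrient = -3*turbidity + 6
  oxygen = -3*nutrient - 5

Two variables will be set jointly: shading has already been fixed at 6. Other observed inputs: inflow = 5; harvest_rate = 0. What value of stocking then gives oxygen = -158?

stocking = 10

With shading held at 6:
Substituting into the algae equation gives algae = stocking + 25.
Substituting into the turbidity equation gives turbidity = -stocking - 5.
So nutrient = 3*stocking + 21.
Substituting into the oxygen equation gives oxygen = -9*stocking - 68.
Solve -9*stocking - 68 = -158: stocking = (-158 + 68) / -9 = 10.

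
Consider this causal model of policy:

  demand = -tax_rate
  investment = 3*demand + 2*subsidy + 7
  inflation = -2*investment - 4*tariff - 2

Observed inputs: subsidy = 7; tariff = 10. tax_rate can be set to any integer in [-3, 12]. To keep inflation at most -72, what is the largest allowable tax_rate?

tax_rate = 2

Substituting into the investment equation gives investment = -3*tax_rate + 21.
This gives inflation = 6*tax_rate - 84.
Require 6*tax_rate - 84 ≤ -72, so tax_rate ≤ 2.
The largest integer in [-3, 12] satisfying this is 2.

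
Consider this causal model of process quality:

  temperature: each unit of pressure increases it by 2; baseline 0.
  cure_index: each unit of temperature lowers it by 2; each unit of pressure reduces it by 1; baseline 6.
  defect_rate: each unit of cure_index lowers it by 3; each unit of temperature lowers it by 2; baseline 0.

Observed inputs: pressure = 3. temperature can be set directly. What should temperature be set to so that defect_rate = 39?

Intervening on temperature fixes its value directly, overriding its dependence on pressure.
Substituting into the cure_index equation gives cure_index = -2*temperature + 3.
Substituting into the defect_rate equation gives defect_rate = 4*temperature - 9.
Solve 4*temperature - 9 = 39: temperature = (39 + 9) / 4 = 12.

temperature = 12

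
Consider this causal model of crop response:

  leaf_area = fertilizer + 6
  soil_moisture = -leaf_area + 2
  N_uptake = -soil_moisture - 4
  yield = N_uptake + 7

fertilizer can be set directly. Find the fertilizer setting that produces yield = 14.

Substituting into the soil_moisture equation gives soil_moisture = -fertilizer - 4.
Substituting into the N_uptake equation gives N_uptake = fertilizer.
Substituting into the yield equation gives yield = fertilizer + 7.
Solve fertilizer + 7 = 14: fertilizer = (14 - 7) / 1 = 7.

fertilizer = 7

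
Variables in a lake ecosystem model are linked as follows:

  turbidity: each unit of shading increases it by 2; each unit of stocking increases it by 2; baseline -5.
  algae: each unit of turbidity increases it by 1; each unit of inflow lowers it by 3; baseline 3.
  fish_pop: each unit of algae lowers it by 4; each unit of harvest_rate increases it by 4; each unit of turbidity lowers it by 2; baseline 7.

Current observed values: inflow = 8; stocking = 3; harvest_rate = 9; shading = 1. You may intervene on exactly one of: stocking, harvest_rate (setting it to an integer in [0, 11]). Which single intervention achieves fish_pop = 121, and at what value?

set stocking = 2

Intervening on stocking: with other inputs at their observed values, fish_pop = -12*stocking + 145. Solving for 121 gives stocking = 2, within [0, 11].
Intervening on harvest_rate: fish_pop = 4*harvest_rate + 73. Reaching 121 requires harvest_rate = 12, outside [0, 11].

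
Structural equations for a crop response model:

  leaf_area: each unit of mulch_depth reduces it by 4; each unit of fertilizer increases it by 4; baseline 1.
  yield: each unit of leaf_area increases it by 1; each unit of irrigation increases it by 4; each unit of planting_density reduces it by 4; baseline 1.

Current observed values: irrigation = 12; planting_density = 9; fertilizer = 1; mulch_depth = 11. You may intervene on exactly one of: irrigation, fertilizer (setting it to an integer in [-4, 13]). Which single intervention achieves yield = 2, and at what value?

set fertilizer = 8

Intervening on irrigation: yield = 4*irrigation - 74. Reaching 2 requires irrigation = 19, outside [-4, 13].
Intervening on fertilizer: with other inputs at their observed values, yield = 4*fertilizer - 30. Solving for 2 gives fertilizer = 8, within [-4, 13].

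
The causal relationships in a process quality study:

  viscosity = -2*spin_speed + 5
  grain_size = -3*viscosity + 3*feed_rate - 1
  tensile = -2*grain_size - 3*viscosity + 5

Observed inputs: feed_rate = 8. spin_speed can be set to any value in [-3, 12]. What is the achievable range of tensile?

Substituting into the grain_size equation gives grain_size = 6*spin_speed + 8.
Substituting into the tensile equation gives tensile = -6*spin_speed - 26.
Linear in spin_speed, so extremes are at the endpoints: spin_speed = -3 gives tensile = -8; spin_speed = 12 gives tensile = -98.

-98 to -8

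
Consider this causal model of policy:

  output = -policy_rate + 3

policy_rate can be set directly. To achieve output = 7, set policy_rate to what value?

policy_rate = -4

Solve -policy_rate + 3 = 7: policy_rate = (7 - 3) / -1 = -4.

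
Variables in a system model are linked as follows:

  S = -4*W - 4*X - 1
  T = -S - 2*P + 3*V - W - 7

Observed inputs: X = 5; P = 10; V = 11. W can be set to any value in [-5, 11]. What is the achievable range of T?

Substituting into the S equation gives S = -4*W - 21.
This gives T = 3*W + 27.
Linear in W, so extremes are at the endpoints: W = -5 gives T = 12; W = 11 gives T = 60.

12 to 60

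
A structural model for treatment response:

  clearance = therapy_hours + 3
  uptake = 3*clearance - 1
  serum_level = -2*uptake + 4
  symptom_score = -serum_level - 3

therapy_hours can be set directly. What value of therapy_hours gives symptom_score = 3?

therapy_hours = -1

Substituting into the uptake equation gives uptake = 3*therapy_hours + 8.
Substituting into the serum_level equation gives serum_level = -6*therapy_hours - 12.
So symptom_score = 6*therapy_hours + 9.
Solve 6*therapy_hours + 9 = 3: therapy_hours = (3 - 9) / 6 = -1.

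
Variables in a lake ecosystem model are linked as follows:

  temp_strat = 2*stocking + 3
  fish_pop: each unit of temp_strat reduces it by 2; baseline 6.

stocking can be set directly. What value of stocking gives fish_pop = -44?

stocking = 11

Substituting into the fish_pop equation gives fish_pop = -4*stocking.
Solve -4*stocking = -44: stocking = -44 / -4 = 11.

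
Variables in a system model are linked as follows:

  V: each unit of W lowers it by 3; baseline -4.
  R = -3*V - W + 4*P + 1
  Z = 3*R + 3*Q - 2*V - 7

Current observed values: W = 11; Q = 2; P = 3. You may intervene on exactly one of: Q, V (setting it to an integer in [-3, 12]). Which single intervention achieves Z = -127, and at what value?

set V = 12

Intervening on Q: Z = 3*Q + 406. Reaching -127 requires Q = -533/3, not an integer.
Intervening on V: with other inputs at their observed values, Z = -11*V + 5. Solving for -127 gives V = 12, within [-3, 12].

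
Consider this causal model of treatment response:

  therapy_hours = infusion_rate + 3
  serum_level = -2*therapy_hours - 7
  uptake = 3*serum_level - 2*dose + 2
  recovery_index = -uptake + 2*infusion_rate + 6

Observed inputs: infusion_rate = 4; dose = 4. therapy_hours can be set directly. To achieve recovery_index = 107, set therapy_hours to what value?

Intervening on therapy_hours fixes its value directly, overriding its dependence on infusion_rate.
Substituting into the uptake equation gives uptake = -6*therapy_hours - 27.
So recovery_index = 6*therapy_hours + 41.
Solve 6*therapy_hours + 41 = 107: therapy_hours = (107 - 41) / 6 = 11.

therapy_hours = 11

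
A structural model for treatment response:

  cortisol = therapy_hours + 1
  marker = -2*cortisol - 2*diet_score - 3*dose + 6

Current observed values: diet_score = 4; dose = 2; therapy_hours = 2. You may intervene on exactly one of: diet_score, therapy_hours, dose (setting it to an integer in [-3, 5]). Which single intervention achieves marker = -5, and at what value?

Intervening on diet_score: marker = -2*diet_score - 6. Reaching -5 requires diet_score = -1/2, not an integer.
Intervening on therapy_hours: marker = -2*therapy_hours - 10. Reaching -5 requires therapy_hours = -5/2, not an integer.
Intervening on dose: with other inputs at their observed values, marker = -3*dose - 8. Solving for -5 gives dose = -1, within [-3, 5].

set dose = -1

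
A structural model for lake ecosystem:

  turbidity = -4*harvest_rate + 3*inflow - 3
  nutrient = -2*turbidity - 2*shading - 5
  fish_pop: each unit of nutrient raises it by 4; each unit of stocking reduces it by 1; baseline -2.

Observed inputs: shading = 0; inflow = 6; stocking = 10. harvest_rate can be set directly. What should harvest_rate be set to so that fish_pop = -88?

Substituting into the turbidity equation gives turbidity = -4*harvest_rate + 15.
So nutrient = 8*harvest_rate - 35.
This gives fish_pop = 32*harvest_rate - 152.
Solve 32*harvest_rate - 152 = -88: harvest_rate = (-88 + 152) / 32 = 2.

harvest_rate = 2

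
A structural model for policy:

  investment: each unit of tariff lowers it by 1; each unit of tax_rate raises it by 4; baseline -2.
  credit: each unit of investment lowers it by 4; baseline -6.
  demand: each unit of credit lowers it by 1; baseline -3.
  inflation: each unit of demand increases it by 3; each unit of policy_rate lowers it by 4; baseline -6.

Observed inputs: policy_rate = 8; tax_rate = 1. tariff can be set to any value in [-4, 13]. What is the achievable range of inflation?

Substituting into the investment equation gives investment = -tariff + 2.
credit becomes 4*tariff - 14.
So demand = -4*tariff + 11.
Substituting into the inflation equation gives inflation = -12*tariff - 5.
Linear in tariff, so extremes are at the endpoints: tariff = -4 gives inflation = 43; tariff = 13 gives inflation = -161.

-161 to 43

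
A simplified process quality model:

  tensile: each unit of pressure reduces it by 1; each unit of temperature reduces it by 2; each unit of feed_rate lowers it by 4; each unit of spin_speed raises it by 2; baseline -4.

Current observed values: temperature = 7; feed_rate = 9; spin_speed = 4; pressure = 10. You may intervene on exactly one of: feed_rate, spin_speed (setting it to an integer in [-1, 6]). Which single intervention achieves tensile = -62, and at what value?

set spin_speed = 1

Intervening on feed_rate: tensile = -4*feed_rate - 20. Reaching -62 requires feed_rate = 21/2, not an integer.
Intervening on spin_speed: with other inputs at their observed values, tensile = 2*spin_speed - 64. Solving for -62 gives spin_speed = 1, within [-1, 6].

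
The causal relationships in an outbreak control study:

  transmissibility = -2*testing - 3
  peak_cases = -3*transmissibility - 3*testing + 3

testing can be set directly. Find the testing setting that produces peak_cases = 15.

testing = 1

Substituting into the peak_cases equation gives peak_cases = 3*testing + 12.
Solve 3*testing + 12 = 15: testing = (15 - 12) / 3 = 1.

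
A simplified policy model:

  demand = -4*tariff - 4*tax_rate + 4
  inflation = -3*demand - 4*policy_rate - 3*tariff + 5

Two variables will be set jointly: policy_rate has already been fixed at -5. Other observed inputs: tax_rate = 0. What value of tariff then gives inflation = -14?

With policy_rate held at -5:
Substituting into the demand equation gives demand = -4*tariff + 4.
So inflation = 9*tariff + 13.
Solve 9*tariff + 13 = -14: tariff = (-14 - 13) / 9 = -3.

tariff = -3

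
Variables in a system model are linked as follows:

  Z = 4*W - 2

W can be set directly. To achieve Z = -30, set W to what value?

W = -7

Solve 4*W - 2 = -30: W = (-30 + 2) / 4 = -7.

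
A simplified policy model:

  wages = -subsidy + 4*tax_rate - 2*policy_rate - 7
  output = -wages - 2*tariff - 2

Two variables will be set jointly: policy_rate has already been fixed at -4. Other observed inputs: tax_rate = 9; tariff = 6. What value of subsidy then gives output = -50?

subsidy = 1

With policy_rate held at -4:
Substituting into the wages equation gives wages = -subsidy + 37.
output becomes subsidy - 51.
Solve subsidy - 51 = -50: subsidy = (-50 + 51) / 1 = 1.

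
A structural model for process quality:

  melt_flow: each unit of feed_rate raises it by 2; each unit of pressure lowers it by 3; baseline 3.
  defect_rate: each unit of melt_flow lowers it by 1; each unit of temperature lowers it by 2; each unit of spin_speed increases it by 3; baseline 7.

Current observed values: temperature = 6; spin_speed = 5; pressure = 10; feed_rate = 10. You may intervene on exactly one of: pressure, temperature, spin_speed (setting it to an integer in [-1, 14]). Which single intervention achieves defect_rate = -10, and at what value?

Intervening on pressure: with other inputs at their observed values, defect_rate = 3*pressure - 13. Solving for -10 gives pressure = 1, within [-1, 14].
Intervening on temperature: defect_rate = -2*temperature + 29. Reaching -10 requires temperature = 39/2, not an integer.
Intervening on spin_speed: defect_rate = 3*spin_speed + 2. Reaching -10 requires spin_speed = -4, outside [-1, 14].

set pressure = 1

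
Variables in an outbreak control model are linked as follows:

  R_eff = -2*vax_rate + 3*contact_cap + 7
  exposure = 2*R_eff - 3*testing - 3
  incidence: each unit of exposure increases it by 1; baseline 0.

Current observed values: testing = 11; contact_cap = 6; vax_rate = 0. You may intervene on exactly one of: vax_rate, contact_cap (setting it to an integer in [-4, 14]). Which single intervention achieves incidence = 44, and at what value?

Intervening on vax_rate: incidence = -4*vax_rate + 14. Reaching 44 requires vax_rate = -15/2, not an integer.
Intervening on contact_cap: with other inputs at their observed values, incidence = 6*contact_cap - 22. Solving for 44 gives contact_cap = 11, within [-4, 14].

set contact_cap = 11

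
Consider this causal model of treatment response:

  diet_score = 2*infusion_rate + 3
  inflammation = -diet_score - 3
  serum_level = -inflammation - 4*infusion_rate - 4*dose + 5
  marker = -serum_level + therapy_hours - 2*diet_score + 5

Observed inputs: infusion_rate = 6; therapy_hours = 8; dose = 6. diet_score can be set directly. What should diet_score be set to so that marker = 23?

diet_score = 10

Intervening on diet_score fixes its value directly, overriding its dependence on infusion_rate.
Substituting into the serum_level equation gives serum_level = diet_score - 40.
marker becomes -3*diet_score + 53.
Solve -3*diet_score + 53 = 23: diet_score = (23 - 53) / -3 = 10.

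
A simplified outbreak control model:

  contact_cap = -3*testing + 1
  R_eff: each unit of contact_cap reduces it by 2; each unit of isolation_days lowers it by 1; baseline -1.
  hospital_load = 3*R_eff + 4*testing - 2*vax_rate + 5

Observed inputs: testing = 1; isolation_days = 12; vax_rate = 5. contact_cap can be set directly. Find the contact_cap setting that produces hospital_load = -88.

contact_cap = 8

Intervening on contact_cap fixes its value directly, overriding its dependence on testing.
Substituting into the R_eff equation gives R_eff = -2*contact_cap - 13.
Substituting into the hospital_load equation gives hospital_load = -6*contact_cap - 40.
Solve -6*contact_cap - 40 = -88: contact_cap = (-88 + 40) / -6 = 8.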